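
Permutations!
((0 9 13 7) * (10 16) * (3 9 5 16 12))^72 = (16)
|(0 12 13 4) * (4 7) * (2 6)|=|(0 12 13 7 4)(2 6)|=10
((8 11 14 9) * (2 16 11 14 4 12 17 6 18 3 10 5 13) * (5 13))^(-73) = ((2 16 11 4 12 17 6 18 3 10 13)(8 14 9))^(-73) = (2 12 3 16 17 10 11 6 13 4 18)(8 9 14)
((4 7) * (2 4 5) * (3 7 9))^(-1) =(2 5 7 3 9 4)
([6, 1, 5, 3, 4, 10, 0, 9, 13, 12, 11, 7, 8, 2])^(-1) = [6, 1, 13, 3, 4, 2, 0, 11, 12, 7, 5, 10, 9, 8]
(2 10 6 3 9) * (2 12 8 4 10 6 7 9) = (2 6 3)(4 10 7 9 12 8) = [0, 1, 6, 2, 10, 5, 3, 9, 4, 12, 7, 11, 8]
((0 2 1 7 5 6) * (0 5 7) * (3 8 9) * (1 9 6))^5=((0 2 9 3 8 6 5 1))^5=(0 6 9 1 8 2 5 3)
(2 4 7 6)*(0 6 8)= (0 6 2 4 7 8)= [6, 1, 4, 3, 7, 5, 2, 8, 0]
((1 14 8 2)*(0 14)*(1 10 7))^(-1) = (0 1 7 10 2 8 14)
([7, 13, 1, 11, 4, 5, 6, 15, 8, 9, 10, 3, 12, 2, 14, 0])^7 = [7, 13, 1, 11, 4, 5, 6, 15, 8, 9, 10, 3, 12, 2, 14, 0]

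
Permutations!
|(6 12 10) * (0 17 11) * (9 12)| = 12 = |(0 17 11)(6 9 12 10)|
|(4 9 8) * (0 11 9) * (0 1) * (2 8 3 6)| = 9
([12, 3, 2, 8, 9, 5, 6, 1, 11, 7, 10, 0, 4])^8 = (0 11 8 3 1 7 9 4 12)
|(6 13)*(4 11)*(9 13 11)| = |(4 9 13 6 11)| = 5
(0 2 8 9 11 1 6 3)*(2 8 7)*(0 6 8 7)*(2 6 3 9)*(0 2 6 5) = (0 7 5)(1 8 6 9 11) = [7, 8, 2, 3, 4, 0, 9, 5, 6, 11, 10, 1]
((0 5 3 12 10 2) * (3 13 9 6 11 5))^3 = ((0 3 12 10 2)(5 13 9 6 11))^3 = (0 10 3 2 12)(5 6 13 11 9)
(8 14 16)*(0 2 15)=(0 2 15)(8 14 16)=[2, 1, 15, 3, 4, 5, 6, 7, 14, 9, 10, 11, 12, 13, 16, 0, 8]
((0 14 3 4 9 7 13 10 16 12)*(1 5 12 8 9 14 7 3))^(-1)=(0 12 5 1 14 4 3 9 8 16 10 13 7)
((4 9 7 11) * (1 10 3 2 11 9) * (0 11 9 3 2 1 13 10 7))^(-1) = (0 9 2 10 13 4 11)(1 3 7)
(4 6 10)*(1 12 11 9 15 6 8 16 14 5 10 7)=(1 12 11 9 15 6 7)(4 8 16 14 5 10)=[0, 12, 2, 3, 8, 10, 7, 1, 16, 15, 4, 9, 11, 13, 5, 6, 14]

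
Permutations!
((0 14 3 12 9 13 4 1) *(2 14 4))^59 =((0 4 1)(2 14 3 12 9 13))^59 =(0 1 4)(2 13 9 12 3 14)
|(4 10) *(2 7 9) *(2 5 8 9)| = 6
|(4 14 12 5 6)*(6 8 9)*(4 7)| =|(4 14 12 5 8 9 6 7)| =8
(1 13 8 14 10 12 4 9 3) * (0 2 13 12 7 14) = (0 2 13 8)(1 12 4 9 3)(7 14 10) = [2, 12, 13, 1, 9, 5, 6, 14, 0, 3, 7, 11, 4, 8, 10]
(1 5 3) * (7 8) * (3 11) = (1 5 11 3)(7 8) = [0, 5, 2, 1, 4, 11, 6, 8, 7, 9, 10, 3]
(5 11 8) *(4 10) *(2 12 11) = (2 12 11 8 5)(4 10) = [0, 1, 12, 3, 10, 2, 6, 7, 5, 9, 4, 8, 11]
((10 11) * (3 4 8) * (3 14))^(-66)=(3 8)(4 14)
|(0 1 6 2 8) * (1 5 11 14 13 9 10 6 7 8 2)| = 11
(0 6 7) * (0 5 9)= (0 6 7 5 9)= [6, 1, 2, 3, 4, 9, 7, 5, 8, 0]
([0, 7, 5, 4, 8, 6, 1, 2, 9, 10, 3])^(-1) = (1 6 5 2 7)(3 10 9 8 4)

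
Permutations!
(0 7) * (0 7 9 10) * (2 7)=(0 9 10)(2 7)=[9, 1, 7, 3, 4, 5, 6, 2, 8, 10, 0]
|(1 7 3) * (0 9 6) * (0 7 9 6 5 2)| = |(0 6 7 3 1 9 5 2)| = 8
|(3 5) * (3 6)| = |(3 5 6)| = 3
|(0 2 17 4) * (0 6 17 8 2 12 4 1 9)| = 14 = |(0 12 4 6 17 1 9)(2 8)|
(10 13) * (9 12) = [0, 1, 2, 3, 4, 5, 6, 7, 8, 12, 13, 11, 9, 10] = (9 12)(10 13)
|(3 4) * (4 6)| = 3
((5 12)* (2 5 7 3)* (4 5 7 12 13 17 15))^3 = (4 17 5 15 13)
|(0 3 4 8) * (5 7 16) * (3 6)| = 15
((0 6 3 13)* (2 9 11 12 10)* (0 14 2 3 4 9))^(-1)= (0 2 14 13 3 10 12 11 9 4 6)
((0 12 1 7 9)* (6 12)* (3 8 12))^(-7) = (0 6 3 8 12 1 7 9)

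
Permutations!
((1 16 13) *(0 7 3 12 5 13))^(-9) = ((0 7 3 12 5 13 1 16))^(-9) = (0 16 1 13 5 12 3 7)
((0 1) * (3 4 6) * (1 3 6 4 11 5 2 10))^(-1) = (0 1 10 2 5 11 3)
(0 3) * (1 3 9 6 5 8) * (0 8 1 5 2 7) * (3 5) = (0 9 6 2 7)(1 5)(3 8) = [9, 5, 7, 8, 4, 1, 2, 0, 3, 6]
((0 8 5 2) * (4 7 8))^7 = (0 4 7 8 5 2)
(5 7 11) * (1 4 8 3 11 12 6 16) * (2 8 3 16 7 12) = (1 4 3 11 5 12 6 7 2 8 16) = [0, 4, 8, 11, 3, 12, 7, 2, 16, 9, 10, 5, 6, 13, 14, 15, 1]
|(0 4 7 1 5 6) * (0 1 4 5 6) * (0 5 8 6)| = |(0 8 6 1)(4 7)| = 4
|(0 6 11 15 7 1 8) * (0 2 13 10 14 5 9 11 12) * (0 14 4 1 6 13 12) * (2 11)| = |(0 13 10 4 1 8 11 15 7 6)(2 12 14 5 9)| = 10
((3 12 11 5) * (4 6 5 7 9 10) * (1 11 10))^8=(3 10 6)(4 5 12)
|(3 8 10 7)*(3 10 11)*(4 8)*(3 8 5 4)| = 2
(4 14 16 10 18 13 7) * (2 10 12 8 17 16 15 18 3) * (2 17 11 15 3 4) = (2 10 4 14 3 17 16 12 8 11 15 18 13 7) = [0, 1, 10, 17, 14, 5, 6, 2, 11, 9, 4, 15, 8, 7, 3, 18, 12, 16, 13]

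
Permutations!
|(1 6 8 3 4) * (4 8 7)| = |(1 6 7 4)(3 8)| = 4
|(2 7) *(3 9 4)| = 6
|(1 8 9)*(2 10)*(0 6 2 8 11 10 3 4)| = |(0 6 2 3 4)(1 11 10 8 9)| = 5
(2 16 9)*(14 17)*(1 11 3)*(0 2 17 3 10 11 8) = [2, 8, 16, 1, 4, 5, 6, 7, 0, 17, 11, 10, 12, 13, 3, 15, 9, 14] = (0 2 16 9 17 14 3 1 8)(10 11)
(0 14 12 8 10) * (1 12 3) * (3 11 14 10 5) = (0 10)(1 12 8 5 3)(11 14) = [10, 12, 2, 1, 4, 3, 6, 7, 5, 9, 0, 14, 8, 13, 11]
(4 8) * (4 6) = (4 8 6) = [0, 1, 2, 3, 8, 5, 4, 7, 6]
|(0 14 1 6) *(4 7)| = 4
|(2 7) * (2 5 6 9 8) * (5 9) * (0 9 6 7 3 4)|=|(0 9 8 2 3 4)(5 7 6)|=6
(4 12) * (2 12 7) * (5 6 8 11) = (2 12 4 7)(5 6 8 11) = [0, 1, 12, 3, 7, 6, 8, 2, 11, 9, 10, 5, 4]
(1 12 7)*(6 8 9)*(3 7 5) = [0, 12, 2, 7, 4, 3, 8, 1, 9, 6, 10, 11, 5] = (1 12 5 3 7)(6 8 9)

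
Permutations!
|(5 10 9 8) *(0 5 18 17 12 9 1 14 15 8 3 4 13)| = 14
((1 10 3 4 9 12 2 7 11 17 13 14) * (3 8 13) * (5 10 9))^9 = ((1 9 12 2 7 11 17 3 4 5 10 8 13 14))^9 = (1 5 7 14 4 2 13 3 12 8 17 9 10 11)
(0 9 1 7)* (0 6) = (0 9 1 7 6) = [9, 7, 2, 3, 4, 5, 0, 6, 8, 1]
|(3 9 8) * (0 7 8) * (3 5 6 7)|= 12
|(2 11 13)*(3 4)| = 6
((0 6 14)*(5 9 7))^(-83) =((0 6 14)(5 9 7))^(-83) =(0 6 14)(5 9 7)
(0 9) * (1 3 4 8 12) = [9, 3, 2, 4, 8, 5, 6, 7, 12, 0, 10, 11, 1] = (0 9)(1 3 4 8 12)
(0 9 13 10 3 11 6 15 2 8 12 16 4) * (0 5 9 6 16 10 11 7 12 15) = (0 6)(2 8 15)(3 7 12 10)(4 5 9 13 11 16) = [6, 1, 8, 7, 5, 9, 0, 12, 15, 13, 3, 16, 10, 11, 14, 2, 4]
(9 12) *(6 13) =(6 13)(9 12) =[0, 1, 2, 3, 4, 5, 13, 7, 8, 12, 10, 11, 9, 6]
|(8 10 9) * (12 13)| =|(8 10 9)(12 13)| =6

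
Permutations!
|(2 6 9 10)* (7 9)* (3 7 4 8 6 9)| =|(2 9 10)(3 7)(4 8 6)| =6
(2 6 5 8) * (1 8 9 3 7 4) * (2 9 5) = (1 8 9 3 7 4)(2 6) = [0, 8, 6, 7, 1, 5, 2, 4, 9, 3]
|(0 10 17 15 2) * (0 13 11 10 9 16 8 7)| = |(0 9 16 8 7)(2 13 11 10 17 15)| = 30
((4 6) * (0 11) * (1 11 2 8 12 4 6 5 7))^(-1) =((0 2 8 12 4 5 7 1 11))^(-1) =(0 11 1 7 5 4 12 8 2)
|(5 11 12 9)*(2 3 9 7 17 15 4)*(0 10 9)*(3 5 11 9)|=9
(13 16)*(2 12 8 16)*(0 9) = (0 9)(2 12 8 16 13) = [9, 1, 12, 3, 4, 5, 6, 7, 16, 0, 10, 11, 8, 2, 14, 15, 13]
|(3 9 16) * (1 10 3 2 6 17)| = |(1 10 3 9 16 2 6 17)| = 8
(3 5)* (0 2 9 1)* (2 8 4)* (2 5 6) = [8, 0, 9, 6, 5, 3, 2, 7, 4, 1] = (0 8 4 5 3 6 2 9 1)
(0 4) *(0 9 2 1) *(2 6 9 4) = (0 2 1)(6 9) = [2, 0, 1, 3, 4, 5, 9, 7, 8, 6]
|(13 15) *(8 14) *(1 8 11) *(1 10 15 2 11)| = 15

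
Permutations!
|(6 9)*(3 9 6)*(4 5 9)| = 4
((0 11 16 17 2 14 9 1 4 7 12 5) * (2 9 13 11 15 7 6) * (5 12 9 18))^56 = (0 16 2 9 5 11 6 7 18 13 4 15 17 14 1)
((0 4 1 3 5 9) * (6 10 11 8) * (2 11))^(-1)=(0 9 5 3 1 4)(2 10 6 8 11)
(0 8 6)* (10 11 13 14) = (0 8 6)(10 11 13 14) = [8, 1, 2, 3, 4, 5, 0, 7, 6, 9, 11, 13, 12, 14, 10]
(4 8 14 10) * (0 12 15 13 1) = (0 12 15 13 1)(4 8 14 10) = [12, 0, 2, 3, 8, 5, 6, 7, 14, 9, 4, 11, 15, 1, 10, 13]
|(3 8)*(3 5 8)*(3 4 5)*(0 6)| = 4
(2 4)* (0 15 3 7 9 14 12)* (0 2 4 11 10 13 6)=(0 15 3 7 9 14 12 2 11 10 13 6)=[15, 1, 11, 7, 4, 5, 0, 9, 8, 14, 13, 10, 2, 6, 12, 3]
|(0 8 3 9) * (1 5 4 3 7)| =|(0 8 7 1 5 4 3 9)| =8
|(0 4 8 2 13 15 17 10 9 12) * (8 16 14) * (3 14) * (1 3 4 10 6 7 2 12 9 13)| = 26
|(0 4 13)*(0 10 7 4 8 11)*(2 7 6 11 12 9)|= |(0 8 12 9 2 7 4 13 10 6 11)|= 11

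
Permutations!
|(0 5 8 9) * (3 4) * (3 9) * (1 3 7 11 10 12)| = 11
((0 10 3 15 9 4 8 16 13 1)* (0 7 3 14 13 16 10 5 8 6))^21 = ((16)(0 5 8 10 14 13 1 7 3 15 9 4 6))^21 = (16)(0 3 10 4 1 5 15 14 6 7 8 9 13)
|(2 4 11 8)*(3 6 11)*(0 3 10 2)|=|(0 3 6 11 8)(2 4 10)|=15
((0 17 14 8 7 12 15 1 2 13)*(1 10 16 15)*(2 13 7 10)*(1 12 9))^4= (0 10 7)(1 14 15)(2 13 8)(9 17 16)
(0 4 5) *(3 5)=[4, 1, 2, 5, 3, 0]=(0 4 3 5)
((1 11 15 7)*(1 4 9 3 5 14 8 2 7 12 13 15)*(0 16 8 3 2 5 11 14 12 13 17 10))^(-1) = ((0 16 8 5 12 17 10)(1 14 3 11)(2 7 4 9)(13 15))^(-1) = (0 10 17 12 5 8 16)(1 11 3 14)(2 9 4 7)(13 15)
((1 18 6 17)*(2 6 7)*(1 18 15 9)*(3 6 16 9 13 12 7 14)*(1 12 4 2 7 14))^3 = ((1 15 13 4 2 16 9 12 14 3 6 17 18))^3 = (1 4 9 3 18 13 16 14 17 15 2 12 6)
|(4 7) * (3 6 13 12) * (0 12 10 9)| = 14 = |(0 12 3 6 13 10 9)(4 7)|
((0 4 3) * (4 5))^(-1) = (0 3 4 5)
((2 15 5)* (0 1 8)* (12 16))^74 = (16)(0 8 1)(2 5 15)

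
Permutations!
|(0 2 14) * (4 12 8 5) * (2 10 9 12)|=|(0 10 9 12 8 5 4 2 14)|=9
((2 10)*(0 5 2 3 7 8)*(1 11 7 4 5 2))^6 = (0 1 10 7 4)(2 11 3 8 5)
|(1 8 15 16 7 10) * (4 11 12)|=|(1 8 15 16 7 10)(4 11 12)|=6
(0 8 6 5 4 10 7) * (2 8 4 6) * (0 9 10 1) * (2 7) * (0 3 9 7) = (0 4 1 3 9 10 2 8)(5 6) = [4, 3, 8, 9, 1, 6, 5, 7, 0, 10, 2]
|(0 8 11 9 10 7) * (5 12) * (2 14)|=6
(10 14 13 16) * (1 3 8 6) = [0, 3, 2, 8, 4, 5, 1, 7, 6, 9, 14, 11, 12, 16, 13, 15, 10] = (1 3 8 6)(10 14 13 16)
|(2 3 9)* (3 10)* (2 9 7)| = |(2 10 3 7)| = 4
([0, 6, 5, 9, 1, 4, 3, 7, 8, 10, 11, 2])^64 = [0, 6, 5, 9, 1, 4, 3, 7, 8, 10, 11, 2]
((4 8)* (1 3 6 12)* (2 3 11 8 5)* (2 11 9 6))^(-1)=((1 9 6 12)(2 3)(4 5 11 8))^(-1)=(1 12 6 9)(2 3)(4 8 11 5)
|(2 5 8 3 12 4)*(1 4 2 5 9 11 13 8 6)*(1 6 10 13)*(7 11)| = 12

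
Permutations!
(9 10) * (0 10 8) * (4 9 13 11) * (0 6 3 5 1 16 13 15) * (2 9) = (0 10 15)(1 16 13 11 4 2 9 8 6 3 5) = [10, 16, 9, 5, 2, 1, 3, 7, 6, 8, 15, 4, 12, 11, 14, 0, 13]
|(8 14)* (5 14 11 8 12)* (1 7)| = |(1 7)(5 14 12)(8 11)| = 6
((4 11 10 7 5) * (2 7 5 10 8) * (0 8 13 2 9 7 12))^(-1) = (0 12 2 13 11 4 5 10 7 9 8) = ((0 8 9 7 10 5 4 11 13 2 12))^(-1)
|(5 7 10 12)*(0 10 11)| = 6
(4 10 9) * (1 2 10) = [0, 2, 10, 3, 1, 5, 6, 7, 8, 4, 9] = (1 2 10 9 4)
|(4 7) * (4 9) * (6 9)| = 4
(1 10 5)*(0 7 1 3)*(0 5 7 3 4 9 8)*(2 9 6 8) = (0 3 5 4 6 8)(1 10 7)(2 9) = [3, 10, 9, 5, 6, 4, 8, 1, 0, 2, 7]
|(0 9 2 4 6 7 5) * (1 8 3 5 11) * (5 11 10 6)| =60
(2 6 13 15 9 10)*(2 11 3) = (2 6 13 15 9 10 11 3) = [0, 1, 6, 2, 4, 5, 13, 7, 8, 10, 11, 3, 12, 15, 14, 9]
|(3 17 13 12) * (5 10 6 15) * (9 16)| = |(3 17 13 12)(5 10 6 15)(9 16)| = 4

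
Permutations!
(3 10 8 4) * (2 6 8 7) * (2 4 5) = (2 6 8 5)(3 10 7 4) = [0, 1, 6, 10, 3, 2, 8, 4, 5, 9, 7]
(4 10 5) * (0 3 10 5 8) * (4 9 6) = [3, 1, 2, 10, 5, 9, 4, 7, 0, 6, 8] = (0 3 10 8)(4 5 9 6)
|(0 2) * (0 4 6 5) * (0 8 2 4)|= |(0 4 6 5 8 2)|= 6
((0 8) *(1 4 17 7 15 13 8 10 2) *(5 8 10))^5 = (0 8 5)(1 13 17 2 15 4 10 7)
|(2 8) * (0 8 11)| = |(0 8 2 11)| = 4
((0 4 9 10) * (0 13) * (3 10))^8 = (0 9 10)(3 13 4)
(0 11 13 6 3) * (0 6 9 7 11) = (3 6)(7 11 13 9) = [0, 1, 2, 6, 4, 5, 3, 11, 8, 7, 10, 13, 12, 9]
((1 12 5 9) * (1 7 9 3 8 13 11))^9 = (1 5 8 11 12 3 13)(7 9)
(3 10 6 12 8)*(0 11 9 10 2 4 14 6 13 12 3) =(0 11 9 10 13 12 8)(2 4 14 6 3) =[11, 1, 4, 2, 14, 5, 3, 7, 0, 10, 13, 9, 8, 12, 6]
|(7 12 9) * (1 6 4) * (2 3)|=6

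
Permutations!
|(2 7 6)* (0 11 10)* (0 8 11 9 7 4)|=6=|(0 9 7 6 2 4)(8 11 10)|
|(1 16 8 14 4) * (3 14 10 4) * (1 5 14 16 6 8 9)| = |(1 6 8 10 4 5 14 3 16 9)| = 10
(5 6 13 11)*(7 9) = (5 6 13 11)(7 9) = [0, 1, 2, 3, 4, 6, 13, 9, 8, 7, 10, 5, 12, 11]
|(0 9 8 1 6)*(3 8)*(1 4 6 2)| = 6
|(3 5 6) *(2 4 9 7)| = 12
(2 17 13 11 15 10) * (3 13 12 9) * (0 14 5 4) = [14, 1, 17, 13, 0, 4, 6, 7, 8, 3, 2, 15, 9, 11, 5, 10, 16, 12] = (0 14 5 4)(2 17 12 9 3 13 11 15 10)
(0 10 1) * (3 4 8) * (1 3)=(0 10 3 4 8 1)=[10, 0, 2, 4, 8, 5, 6, 7, 1, 9, 3]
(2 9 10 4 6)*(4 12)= (2 9 10 12 4 6)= [0, 1, 9, 3, 6, 5, 2, 7, 8, 10, 12, 11, 4]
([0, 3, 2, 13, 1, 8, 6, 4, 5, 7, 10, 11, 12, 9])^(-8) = [0, 7, 2, 4, 9, 5, 6, 13, 8, 3, 10, 11, 12, 1]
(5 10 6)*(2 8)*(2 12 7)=(2 8 12 7)(5 10 6)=[0, 1, 8, 3, 4, 10, 5, 2, 12, 9, 6, 11, 7]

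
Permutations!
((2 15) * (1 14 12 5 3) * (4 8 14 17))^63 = (1 3 5 12 14 8 4 17)(2 15)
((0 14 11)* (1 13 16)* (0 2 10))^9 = ((0 14 11 2 10)(1 13 16))^9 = (16)(0 10 2 11 14)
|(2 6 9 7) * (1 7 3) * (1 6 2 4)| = |(1 7 4)(3 6 9)| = 3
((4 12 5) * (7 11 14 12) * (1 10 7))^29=((1 10 7 11 14 12 5 4))^29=(1 12 7 4 14 10 5 11)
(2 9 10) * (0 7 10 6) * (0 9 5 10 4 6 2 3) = (0 7 4 6 9 2 5 10 3) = [7, 1, 5, 0, 6, 10, 9, 4, 8, 2, 3]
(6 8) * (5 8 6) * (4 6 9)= (4 6 9)(5 8)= [0, 1, 2, 3, 6, 8, 9, 7, 5, 4]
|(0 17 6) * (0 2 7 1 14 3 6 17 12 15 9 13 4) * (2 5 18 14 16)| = |(0 12 15 9 13 4)(1 16 2 7)(3 6 5 18 14)| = 60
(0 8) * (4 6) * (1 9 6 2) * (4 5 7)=(0 8)(1 9 6 5 7 4 2)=[8, 9, 1, 3, 2, 7, 5, 4, 0, 6]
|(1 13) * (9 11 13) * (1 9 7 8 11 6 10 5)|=|(1 7 8 11 13 9 6 10 5)|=9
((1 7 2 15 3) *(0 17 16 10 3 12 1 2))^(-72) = (0 1 15 3 16)(2 10 17 7 12)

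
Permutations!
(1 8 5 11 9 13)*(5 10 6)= (1 8 10 6 5 11 9 13)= [0, 8, 2, 3, 4, 11, 5, 7, 10, 13, 6, 9, 12, 1]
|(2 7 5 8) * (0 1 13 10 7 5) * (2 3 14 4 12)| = 35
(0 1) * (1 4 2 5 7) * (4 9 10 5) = [9, 0, 4, 3, 2, 7, 6, 1, 8, 10, 5] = (0 9 10 5 7 1)(2 4)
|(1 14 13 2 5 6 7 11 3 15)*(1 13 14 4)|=8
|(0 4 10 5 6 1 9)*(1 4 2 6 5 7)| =8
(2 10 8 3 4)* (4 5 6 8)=(2 10 4)(3 5 6 8)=[0, 1, 10, 5, 2, 6, 8, 7, 3, 9, 4]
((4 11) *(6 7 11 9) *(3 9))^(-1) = (3 4 11 7 6 9)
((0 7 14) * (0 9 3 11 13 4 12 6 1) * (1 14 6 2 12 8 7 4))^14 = (0 7 9 13 4 6 3 1 8 14 11)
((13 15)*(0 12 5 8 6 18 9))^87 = (0 8 9 5 18 12 6)(13 15)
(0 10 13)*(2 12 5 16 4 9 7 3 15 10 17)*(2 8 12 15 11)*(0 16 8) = (0 17)(2 15 10 13 16 4 9 7 3 11)(5 8 12) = [17, 1, 15, 11, 9, 8, 6, 3, 12, 7, 13, 2, 5, 16, 14, 10, 4, 0]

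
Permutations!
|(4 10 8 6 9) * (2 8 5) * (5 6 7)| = |(2 8 7 5)(4 10 6 9)| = 4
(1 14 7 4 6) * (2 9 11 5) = [0, 14, 9, 3, 6, 2, 1, 4, 8, 11, 10, 5, 12, 13, 7] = (1 14 7 4 6)(2 9 11 5)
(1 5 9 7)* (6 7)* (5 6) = (1 6 7)(5 9) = [0, 6, 2, 3, 4, 9, 7, 1, 8, 5]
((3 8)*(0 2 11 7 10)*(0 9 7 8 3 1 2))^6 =((1 2 11 8)(7 10 9))^6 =(1 11)(2 8)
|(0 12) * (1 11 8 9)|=|(0 12)(1 11 8 9)|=4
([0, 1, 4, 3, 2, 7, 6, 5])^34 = (7)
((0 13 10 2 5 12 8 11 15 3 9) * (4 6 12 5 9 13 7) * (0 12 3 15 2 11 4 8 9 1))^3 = ((15)(0 7 8 4 6 3 13 10 11 2 1)(9 12))^3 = (15)(0 4 13 2 7 6 10 1 8 3 11)(9 12)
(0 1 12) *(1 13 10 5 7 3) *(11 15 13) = (0 11 15 13 10 5 7 3 1 12) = [11, 12, 2, 1, 4, 7, 6, 3, 8, 9, 5, 15, 0, 10, 14, 13]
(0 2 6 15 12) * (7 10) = [2, 1, 6, 3, 4, 5, 15, 10, 8, 9, 7, 11, 0, 13, 14, 12] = (0 2 6 15 12)(7 10)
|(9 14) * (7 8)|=2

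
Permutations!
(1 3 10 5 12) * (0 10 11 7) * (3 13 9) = [10, 13, 2, 11, 4, 12, 6, 0, 8, 3, 5, 7, 1, 9] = (0 10 5 12 1 13 9 3 11 7)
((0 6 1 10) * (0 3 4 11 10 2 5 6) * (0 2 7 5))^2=((0 2)(1 7 5 6)(3 4 11 10))^2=(1 5)(3 11)(4 10)(6 7)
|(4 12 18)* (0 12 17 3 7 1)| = 8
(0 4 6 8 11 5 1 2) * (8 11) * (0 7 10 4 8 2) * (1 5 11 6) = [8, 0, 7, 3, 1, 5, 6, 10, 2, 9, 4, 11] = (11)(0 8 2 7 10 4 1)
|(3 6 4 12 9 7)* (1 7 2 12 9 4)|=|(1 7 3 6)(2 12 4 9)|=4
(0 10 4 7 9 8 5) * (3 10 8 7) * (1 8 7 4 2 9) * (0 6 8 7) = (1 7)(2 9 4 3 10)(5 6 8) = [0, 7, 9, 10, 3, 6, 8, 1, 5, 4, 2]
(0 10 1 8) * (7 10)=(0 7 10 1 8)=[7, 8, 2, 3, 4, 5, 6, 10, 0, 9, 1]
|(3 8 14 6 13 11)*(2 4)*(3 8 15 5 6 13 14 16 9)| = 10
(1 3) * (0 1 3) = (3)(0 1) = [1, 0, 2, 3]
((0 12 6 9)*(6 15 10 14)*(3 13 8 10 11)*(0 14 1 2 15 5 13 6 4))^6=(0 1 9 13 11)(2 14 8 3 12)(4 10 6 5 15)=((0 12 5 13 8 10 1 2 15 11 3 6 9 14 4))^6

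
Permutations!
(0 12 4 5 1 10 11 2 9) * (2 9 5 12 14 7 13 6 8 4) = (0 14 7 13 6 8 4 12 2 5 1 10 11 9) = [14, 10, 5, 3, 12, 1, 8, 13, 4, 0, 11, 9, 2, 6, 7]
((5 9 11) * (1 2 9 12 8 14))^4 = ((1 2 9 11 5 12 8 14))^4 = (1 5)(2 12)(8 9)(11 14)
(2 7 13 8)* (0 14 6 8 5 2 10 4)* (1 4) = (0 14 6 8 10 1 4)(2 7 13 5) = [14, 4, 7, 3, 0, 2, 8, 13, 10, 9, 1, 11, 12, 5, 6]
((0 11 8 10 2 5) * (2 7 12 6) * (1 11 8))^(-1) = (0 5 2 6 12 7 10 8)(1 11)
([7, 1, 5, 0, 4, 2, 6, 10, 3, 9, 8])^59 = (0 3 8 10 7)(2 5)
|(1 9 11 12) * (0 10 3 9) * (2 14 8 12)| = |(0 10 3 9 11 2 14 8 12 1)| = 10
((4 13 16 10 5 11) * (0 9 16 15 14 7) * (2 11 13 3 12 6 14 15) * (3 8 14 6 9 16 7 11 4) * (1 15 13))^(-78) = ((0 16 10 5 1 15 13 2 4 8 14 11 3 12 9 7))^(-78) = (0 10 1 13 4 14 3 9)(2 8 11 12 7 16 5 15)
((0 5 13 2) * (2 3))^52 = (0 13 2 5 3)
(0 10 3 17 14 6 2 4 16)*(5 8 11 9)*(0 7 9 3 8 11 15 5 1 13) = (0 10 8 15 5 11 3 17 14 6 2 4 16 7 9 1 13) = [10, 13, 4, 17, 16, 11, 2, 9, 15, 1, 8, 3, 12, 0, 6, 5, 7, 14]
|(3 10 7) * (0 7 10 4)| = 4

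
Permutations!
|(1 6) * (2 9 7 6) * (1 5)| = 6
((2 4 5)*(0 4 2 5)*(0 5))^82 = (0 4 5)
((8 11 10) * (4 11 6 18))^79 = ((4 11 10 8 6 18))^79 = (4 11 10 8 6 18)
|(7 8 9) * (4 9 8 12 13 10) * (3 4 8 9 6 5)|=|(3 4 6 5)(7 12 13 10 8 9)|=12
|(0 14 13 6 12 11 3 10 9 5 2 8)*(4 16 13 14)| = 13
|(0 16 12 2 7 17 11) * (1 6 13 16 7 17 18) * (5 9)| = |(0 7 18 1 6 13 16 12 2 17 11)(5 9)| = 22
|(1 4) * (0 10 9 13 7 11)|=|(0 10 9 13 7 11)(1 4)|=6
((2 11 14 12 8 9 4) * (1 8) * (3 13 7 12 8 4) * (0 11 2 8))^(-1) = (0 14 11)(1 12 7 13 3 9 8 4)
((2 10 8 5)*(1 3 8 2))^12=((1 3 8 5)(2 10))^12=(10)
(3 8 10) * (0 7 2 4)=(0 7 2 4)(3 8 10)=[7, 1, 4, 8, 0, 5, 6, 2, 10, 9, 3]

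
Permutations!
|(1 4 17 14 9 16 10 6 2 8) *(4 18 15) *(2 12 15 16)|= |(1 18 16 10 6 12 15 4 17 14 9 2 8)|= 13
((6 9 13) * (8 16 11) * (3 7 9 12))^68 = ((3 7 9 13 6 12)(8 16 11))^68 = (3 9 6)(7 13 12)(8 11 16)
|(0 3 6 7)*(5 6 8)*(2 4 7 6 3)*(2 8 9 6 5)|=20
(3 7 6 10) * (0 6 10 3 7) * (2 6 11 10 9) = (0 11 10 7 9 2 6 3) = [11, 1, 6, 0, 4, 5, 3, 9, 8, 2, 7, 10]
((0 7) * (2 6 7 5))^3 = (0 6 5 7 2)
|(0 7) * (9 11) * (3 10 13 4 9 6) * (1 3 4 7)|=|(0 1 3 10 13 7)(4 9 11 6)|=12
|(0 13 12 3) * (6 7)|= |(0 13 12 3)(6 7)|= 4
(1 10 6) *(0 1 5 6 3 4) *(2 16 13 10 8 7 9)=[1, 8, 16, 4, 0, 6, 5, 9, 7, 2, 3, 11, 12, 10, 14, 15, 13]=(0 1 8 7 9 2 16 13 10 3 4)(5 6)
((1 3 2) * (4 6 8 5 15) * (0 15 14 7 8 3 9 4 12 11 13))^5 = ((0 15 12 11 13)(1 9 4 6 3 2)(5 14 7 8))^5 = (15)(1 2 3 6 4 9)(5 14 7 8)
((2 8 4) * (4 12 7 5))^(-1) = (2 4 5 7 12 8)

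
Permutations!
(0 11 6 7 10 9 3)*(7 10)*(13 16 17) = (0 11 6 10 9 3)(13 16 17) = [11, 1, 2, 0, 4, 5, 10, 7, 8, 3, 9, 6, 12, 16, 14, 15, 17, 13]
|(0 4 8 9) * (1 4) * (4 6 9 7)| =12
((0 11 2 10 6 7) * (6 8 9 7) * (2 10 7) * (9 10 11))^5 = ((11)(0 9 2 7)(8 10))^5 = (11)(0 9 2 7)(8 10)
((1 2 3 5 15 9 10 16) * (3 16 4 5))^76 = ((1 2 16)(4 5 15 9 10))^76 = (1 2 16)(4 5 15 9 10)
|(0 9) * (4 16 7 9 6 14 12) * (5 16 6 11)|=12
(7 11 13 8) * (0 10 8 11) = (0 10 8 7)(11 13) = [10, 1, 2, 3, 4, 5, 6, 0, 7, 9, 8, 13, 12, 11]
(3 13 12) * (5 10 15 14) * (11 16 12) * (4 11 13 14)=(3 14 5 10 15 4 11 16 12)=[0, 1, 2, 14, 11, 10, 6, 7, 8, 9, 15, 16, 3, 13, 5, 4, 12]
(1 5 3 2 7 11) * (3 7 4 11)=[0, 5, 4, 2, 11, 7, 6, 3, 8, 9, 10, 1]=(1 5 7 3 2 4 11)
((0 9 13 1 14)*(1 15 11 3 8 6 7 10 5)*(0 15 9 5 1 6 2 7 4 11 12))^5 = ((0 5 6 4 11 3 8 2 7 10 1 14 15 12)(9 13))^5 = (0 3 1 5 8 14 6 2 15 4 7 12 11 10)(9 13)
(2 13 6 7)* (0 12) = (0 12)(2 13 6 7) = [12, 1, 13, 3, 4, 5, 7, 2, 8, 9, 10, 11, 0, 6]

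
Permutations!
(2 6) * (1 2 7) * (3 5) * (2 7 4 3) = (1 7)(2 6 4 3 5) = [0, 7, 6, 5, 3, 2, 4, 1]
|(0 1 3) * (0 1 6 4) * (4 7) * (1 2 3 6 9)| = 6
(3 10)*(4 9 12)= (3 10)(4 9 12)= [0, 1, 2, 10, 9, 5, 6, 7, 8, 12, 3, 11, 4]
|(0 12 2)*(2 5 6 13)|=|(0 12 5 6 13 2)|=6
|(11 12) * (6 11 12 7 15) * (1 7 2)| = 6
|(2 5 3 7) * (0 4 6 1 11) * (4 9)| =12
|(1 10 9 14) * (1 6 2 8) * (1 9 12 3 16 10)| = |(2 8 9 14 6)(3 16 10 12)| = 20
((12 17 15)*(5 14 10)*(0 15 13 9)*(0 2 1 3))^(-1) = ((0 15 12 17 13 9 2 1 3)(5 14 10))^(-1) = (0 3 1 2 9 13 17 12 15)(5 10 14)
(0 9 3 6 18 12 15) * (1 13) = (0 9 3 6 18 12 15)(1 13) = [9, 13, 2, 6, 4, 5, 18, 7, 8, 3, 10, 11, 15, 1, 14, 0, 16, 17, 12]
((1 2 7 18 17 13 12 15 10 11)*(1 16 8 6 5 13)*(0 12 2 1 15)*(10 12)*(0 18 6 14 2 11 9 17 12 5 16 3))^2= ((0 10 9 17 15 5 13 11 3)(2 7 6 16 8 14)(12 18))^2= (18)(0 9 15 13 3 10 17 5 11)(2 6 8)(7 16 14)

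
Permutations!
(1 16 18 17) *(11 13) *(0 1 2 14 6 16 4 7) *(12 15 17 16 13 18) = [1, 4, 14, 3, 7, 5, 13, 0, 8, 9, 10, 18, 15, 11, 6, 17, 12, 2, 16] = (0 1 4 7)(2 14 6 13 11 18 16 12 15 17)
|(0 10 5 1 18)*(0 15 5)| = |(0 10)(1 18 15 5)| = 4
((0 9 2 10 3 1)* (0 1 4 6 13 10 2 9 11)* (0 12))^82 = (0 11 12)(3 6 10 4 13)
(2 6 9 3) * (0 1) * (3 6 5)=[1, 0, 5, 2, 4, 3, 9, 7, 8, 6]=(0 1)(2 5 3)(6 9)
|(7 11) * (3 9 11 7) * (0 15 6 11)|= 6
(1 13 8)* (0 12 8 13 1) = (13)(0 12 8) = [12, 1, 2, 3, 4, 5, 6, 7, 0, 9, 10, 11, 8, 13]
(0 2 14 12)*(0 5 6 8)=[2, 1, 14, 3, 4, 6, 8, 7, 0, 9, 10, 11, 5, 13, 12]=(0 2 14 12 5 6 8)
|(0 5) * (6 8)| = 2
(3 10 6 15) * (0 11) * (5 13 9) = (0 11)(3 10 6 15)(5 13 9) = [11, 1, 2, 10, 4, 13, 15, 7, 8, 5, 6, 0, 12, 9, 14, 3]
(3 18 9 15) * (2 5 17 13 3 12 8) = (2 5 17 13 3 18 9 15 12 8) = [0, 1, 5, 18, 4, 17, 6, 7, 2, 15, 10, 11, 8, 3, 14, 12, 16, 13, 9]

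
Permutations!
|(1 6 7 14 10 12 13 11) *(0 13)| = |(0 13 11 1 6 7 14 10 12)| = 9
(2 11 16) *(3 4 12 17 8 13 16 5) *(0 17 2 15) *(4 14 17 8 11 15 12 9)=(0 8 13 16 12 2 15)(3 14 17 11 5)(4 9)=[8, 1, 15, 14, 9, 3, 6, 7, 13, 4, 10, 5, 2, 16, 17, 0, 12, 11]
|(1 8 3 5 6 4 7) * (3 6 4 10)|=|(1 8 6 10 3 5 4 7)|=8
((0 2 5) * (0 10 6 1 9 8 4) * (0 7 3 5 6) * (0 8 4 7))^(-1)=((0 2 6 1 9 4)(3 5 10 8 7))^(-1)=(0 4 9 1 6 2)(3 7 8 10 5)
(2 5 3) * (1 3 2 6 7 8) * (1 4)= (1 3 6 7 8 4)(2 5)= [0, 3, 5, 6, 1, 2, 7, 8, 4]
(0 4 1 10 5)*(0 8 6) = [4, 10, 2, 3, 1, 8, 0, 7, 6, 9, 5] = (0 4 1 10 5 8 6)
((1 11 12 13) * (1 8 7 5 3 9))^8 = (1 9 3 5 7 8 13 12 11)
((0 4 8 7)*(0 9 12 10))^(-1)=(0 10 12 9 7 8 4)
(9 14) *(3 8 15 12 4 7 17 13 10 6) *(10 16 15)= (3 8 10 6)(4 7 17 13 16 15 12)(9 14)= [0, 1, 2, 8, 7, 5, 3, 17, 10, 14, 6, 11, 4, 16, 9, 12, 15, 13]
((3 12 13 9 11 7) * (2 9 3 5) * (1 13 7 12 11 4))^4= ((1 13 3 11 12 7 5 2 9 4))^4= (1 12 9 3 5)(2 13 7 4 11)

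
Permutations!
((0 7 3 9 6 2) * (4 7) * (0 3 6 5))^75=(0 6 9 4 2 5 7 3)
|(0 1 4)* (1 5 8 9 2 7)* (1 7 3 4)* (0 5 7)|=|(0 7)(2 3 4 5 8 9)|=6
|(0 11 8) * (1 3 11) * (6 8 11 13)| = 6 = |(0 1 3 13 6 8)|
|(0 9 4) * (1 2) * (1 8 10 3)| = |(0 9 4)(1 2 8 10 3)| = 15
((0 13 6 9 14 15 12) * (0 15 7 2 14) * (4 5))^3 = (0 9 6 13)(4 5)(12 15)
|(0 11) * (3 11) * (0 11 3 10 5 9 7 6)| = 6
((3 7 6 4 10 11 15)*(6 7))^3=(3 10)(4 15)(6 11)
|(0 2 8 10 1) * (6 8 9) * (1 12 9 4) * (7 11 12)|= |(0 2 4 1)(6 8 10 7 11 12 9)|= 28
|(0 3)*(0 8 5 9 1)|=|(0 3 8 5 9 1)|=6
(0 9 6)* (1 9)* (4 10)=(0 1 9 6)(4 10)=[1, 9, 2, 3, 10, 5, 0, 7, 8, 6, 4]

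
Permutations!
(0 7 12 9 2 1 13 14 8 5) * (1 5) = [7, 13, 5, 3, 4, 0, 6, 12, 1, 2, 10, 11, 9, 14, 8] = (0 7 12 9 2 5)(1 13 14 8)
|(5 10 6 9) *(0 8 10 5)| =|(0 8 10 6 9)| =5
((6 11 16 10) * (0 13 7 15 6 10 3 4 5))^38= ((0 13 7 15 6 11 16 3 4 5))^38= (0 4 16 6 7)(3 11 15 13 5)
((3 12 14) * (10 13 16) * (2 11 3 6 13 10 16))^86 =((16)(2 11 3 12 14 6 13))^86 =(16)(2 3 14 13 11 12 6)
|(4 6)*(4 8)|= 3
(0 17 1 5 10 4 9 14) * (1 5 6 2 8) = [17, 6, 8, 3, 9, 10, 2, 7, 1, 14, 4, 11, 12, 13, 0, 15, 16, 5] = (0 17 5 10 4 9 14)(1 6 2 8)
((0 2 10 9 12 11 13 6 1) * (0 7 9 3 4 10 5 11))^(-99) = ((0 2 5 11 13 6 1 7 9 12)(3 4 10))^(-99) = (0 2 5 11 13 6 1 7 9 12)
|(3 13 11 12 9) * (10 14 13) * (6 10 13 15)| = |(3 13 11 12 9)(6 10 14 15)| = 20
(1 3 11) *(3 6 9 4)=(1 6 9 4 3 11)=[0, 6, 2, 11, 3, 5, 9, 7, 8, 4, 10, 1]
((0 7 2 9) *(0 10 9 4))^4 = (10)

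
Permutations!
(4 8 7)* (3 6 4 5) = (3 6 4 8 7 5) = [0, 1, 2, 6, 8, 3, 4, 5, 7]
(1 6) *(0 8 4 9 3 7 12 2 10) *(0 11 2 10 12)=(0 8 4 9 3 7)(1 6)(2 12 10 11)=[8, 6, 12, 7, 9, 5, 1, 0, 4, 3, 11, 2, 10]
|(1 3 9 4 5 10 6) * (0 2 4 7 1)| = 12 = |(0 2 4 5 10 6)(1 3 9 7)|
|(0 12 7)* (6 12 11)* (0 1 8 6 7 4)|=8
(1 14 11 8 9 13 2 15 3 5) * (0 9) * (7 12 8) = [9, 14, 15, 5, 4, 1, 6, 12, 0, 13, 10, 7, 8, 2, 11, 3] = (0 9 13 2 15 3 5 1 14 11 7 12 8)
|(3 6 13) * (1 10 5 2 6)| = 7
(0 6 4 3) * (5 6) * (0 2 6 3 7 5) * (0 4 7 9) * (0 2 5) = (0 4 9 2 6 7)(3 5) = [4, 1, 6, 5, 9, 3, 7, 0, 8, 2]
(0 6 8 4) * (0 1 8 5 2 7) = (0 6 5 2 7)(1 8 4) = [6, 8, 7, 3, 1, 2, 5, 0, 4]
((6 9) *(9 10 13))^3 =(6 9 13 10)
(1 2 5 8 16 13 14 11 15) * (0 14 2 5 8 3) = (0 14 11 15 1 5 3)(2 8 16 13) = [14, 5, 8, 0, 4, 3, 6, 7, 16, 9, 10, 15, 12, 2, 11, 1, 13]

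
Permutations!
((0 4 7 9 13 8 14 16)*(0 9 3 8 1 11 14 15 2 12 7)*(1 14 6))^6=(9 14)(13 16)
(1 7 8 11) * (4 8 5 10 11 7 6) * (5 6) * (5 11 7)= (1 11)(4 8 5 10 7 6)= [0, 11, 2, 3, 8, 10, 4, 6, 5, 9, 7, 1]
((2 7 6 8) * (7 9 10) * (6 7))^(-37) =((2 9 10 6 8))^(-37) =(2 6 9 8 10)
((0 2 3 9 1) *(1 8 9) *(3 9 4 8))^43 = ((0 2 9 3 1)(4 8))^43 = (0 3 2 1 9)(4 8)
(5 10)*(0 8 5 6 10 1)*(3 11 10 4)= (0 8 5 1)(3 11 10 6 4)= [8, 0, 2, 11, 3, 1, 4, 7, 5, 9, 6, 10]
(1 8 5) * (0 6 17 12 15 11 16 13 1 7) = (0 6 17 12 15 11 16 13 1 8 5 7) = [6, 8, 2, 3, 4, 7, 17, 0, 5, 9, 10, 16, 15, 1, 14, 11, 13, 12]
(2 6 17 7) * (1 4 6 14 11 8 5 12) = [0, 4, 14, 3, 6, 12, 17, 2, 5, 9, 10, 8, 1, 13, 11, 15, 16, 7] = (1 4 6 17 7 2 14 11 8 5 12)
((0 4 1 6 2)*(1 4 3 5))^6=(6)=((0 3 5 1 6 2))^6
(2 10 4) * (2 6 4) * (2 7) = (2 10 7)(4 6) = [0, 1, 10, 3, 6, 5, 4, 2, 8, 9, 7]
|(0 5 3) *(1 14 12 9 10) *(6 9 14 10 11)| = |(0 5 3)(1 10)(6 9 11)(12 14)| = 6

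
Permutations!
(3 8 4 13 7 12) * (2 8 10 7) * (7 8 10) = (2 10 8 4 13)(3 7 12) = [0, 1, 10, 7, 13, 5, 6, 12, 4, 9, 8, 11, 3, 2]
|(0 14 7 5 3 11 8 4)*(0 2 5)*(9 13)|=6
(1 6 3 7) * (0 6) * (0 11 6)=(1 11 6 3 7)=[0, 11, 2, 7, 4, 5, 3, 1, 8, 9, 10, 6]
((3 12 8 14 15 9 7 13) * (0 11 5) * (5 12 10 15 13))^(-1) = (0 5 7 9 15 10 3 13 14 8 12 11) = ((0 11 12 8 14 13 3 10 15 9 7 5))^(-1)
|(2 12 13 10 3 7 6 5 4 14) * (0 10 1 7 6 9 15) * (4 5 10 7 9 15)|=|(0 7 15)(1 9 4 14 2 12 13)(3 6 10)|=21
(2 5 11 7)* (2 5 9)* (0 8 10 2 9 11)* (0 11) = (0 8 10 2)(5 11 7) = [8, 1, 0, 3, 4, 11, 6, 5, 10, 9, 2, 7]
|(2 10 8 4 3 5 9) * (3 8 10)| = |(10)(2 3 5 9)(4 8)| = 4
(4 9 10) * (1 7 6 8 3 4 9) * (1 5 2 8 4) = (1 7 6 4 5 2 8 3)(9 10) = [0, 7, 8, 1, 5, 2, 4, 6, 3, 10, 9]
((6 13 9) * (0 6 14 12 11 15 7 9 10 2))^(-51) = ((0 6 13 10 2)(7 9 14 12 11 15))^(-51) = (0 2 10 13 6)(7 12)(9 11)(14 15)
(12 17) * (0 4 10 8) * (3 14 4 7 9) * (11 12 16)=(0 7 9 3 14 4 10 8)(11 12 17 16)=[7, 1, 2, 14, 10, 5, 6, 9, 0, 3, 8, 12, 17, 13, 4, 15, 11, 16]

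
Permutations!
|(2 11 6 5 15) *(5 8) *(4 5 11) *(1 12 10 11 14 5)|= 11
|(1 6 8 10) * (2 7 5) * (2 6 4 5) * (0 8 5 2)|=14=|(0 8 10 1 4 2 7)(5 6)|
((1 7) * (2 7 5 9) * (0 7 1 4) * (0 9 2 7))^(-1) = (1 2 5)(4 7 9)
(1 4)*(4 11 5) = (1 11 5 4) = [0, 11, 2, 3, 1, 4, 6, 7, 8, 9, 10, 5]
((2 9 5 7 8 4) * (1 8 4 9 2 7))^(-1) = ((1 8 9 5)(4 7))^(-1) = (1 5 9 8)(4 7)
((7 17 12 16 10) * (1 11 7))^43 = (1 11 7 17 12 16 10)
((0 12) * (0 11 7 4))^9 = (0 4 7 11 12)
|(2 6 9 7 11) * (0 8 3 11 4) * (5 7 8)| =12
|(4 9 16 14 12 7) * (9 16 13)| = 10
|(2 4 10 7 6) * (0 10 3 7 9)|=|(0 10 9)(2 4 3 7 6)|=15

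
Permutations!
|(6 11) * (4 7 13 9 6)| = |(4 7 13 9 6 11)| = 6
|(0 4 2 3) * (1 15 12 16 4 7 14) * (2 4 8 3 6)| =|(0 7 14 1 15 12 16 8 3)(2 6)| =18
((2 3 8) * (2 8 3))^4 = (8) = ((8))^4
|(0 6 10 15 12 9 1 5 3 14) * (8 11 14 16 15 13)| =|(0 6 10 13 8 11 14)(1 5 3 16 15 12 9)| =7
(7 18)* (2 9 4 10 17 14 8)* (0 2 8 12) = (0 2 9 4 10 17 14 12)(7 18) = [2, 1, 9, 3, 10, 5, 6, 18, 8, 4, 17, 11, 0, 13, 12, 15, 16, 14, 7]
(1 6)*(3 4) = (1 6)(3 4) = [0, 6, 2, 4, 3, 5, 1]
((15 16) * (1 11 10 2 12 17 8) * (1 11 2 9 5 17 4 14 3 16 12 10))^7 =((1 2 10 9 5 17 8 11)(3 16 15 12 4 14))^7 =(1 11 8 17 5 9 10 2)(3 16 15 12 4 14)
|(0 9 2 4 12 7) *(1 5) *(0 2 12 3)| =|(0 9 12 7 2 4 3)(1 5)| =14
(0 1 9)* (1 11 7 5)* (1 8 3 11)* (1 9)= (0 9)(3 11 7 5 8)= [9, 1, 2, 11, 4, 8, 6, 5, 3, 0, 10, 7]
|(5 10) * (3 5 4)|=4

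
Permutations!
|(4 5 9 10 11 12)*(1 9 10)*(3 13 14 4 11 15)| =14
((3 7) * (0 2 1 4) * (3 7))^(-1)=(7)(0 4 1 2)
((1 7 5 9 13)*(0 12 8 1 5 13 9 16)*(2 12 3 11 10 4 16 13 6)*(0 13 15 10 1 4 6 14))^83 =((0 3 11 1 7 14)(2 12 8 4 16 13 5 15 10 6))^83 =(0 14 7 1 11 3)(2 4 5 6 8 13 10 12 16 15)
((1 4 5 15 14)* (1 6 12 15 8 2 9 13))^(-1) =(1 13 9 2 8 5 4)(6 14 15 12)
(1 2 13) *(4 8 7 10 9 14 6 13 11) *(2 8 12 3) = (1 8 7 10 9 14 6 13)(2 11 4 12 3) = [0, 8, 11, 2, 12, 5, 13, 10, 7, 14, 9, 4, 3, 1, 6]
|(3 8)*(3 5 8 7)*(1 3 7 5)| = |(1 3 5 8)| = 4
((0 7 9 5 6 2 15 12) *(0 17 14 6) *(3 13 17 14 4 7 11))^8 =(0 5 9 7 4 17 13 3 11)(2 14 15 6 12)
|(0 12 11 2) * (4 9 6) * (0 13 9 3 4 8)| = |(0 12 11 2 13 9 6 8)(3 4)| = 8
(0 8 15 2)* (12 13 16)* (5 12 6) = [8, 1, 0, 3, 4, 12, 5, 7, 15, 9, 10, 11, 13, 16, 14, 2, 6] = (0 8 15 2)(5 12 13 16 6)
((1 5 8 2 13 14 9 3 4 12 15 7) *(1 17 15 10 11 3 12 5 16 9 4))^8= ((1 16 9 12 10 11 3)(2 13 14 4 5 8)(7 17 15))^8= (1 16 9 12 10 11 3)(2 14 5)(4 8 13)(7 15 17)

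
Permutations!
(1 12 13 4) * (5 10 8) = [0, 12, 2, 3, 1, 10, 6, 7, 5, 9, 8, 11, 13, 4] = (1 12 13 4)(5 10 8)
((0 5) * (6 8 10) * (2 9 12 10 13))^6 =((0 5)(2 9 12 10 6 8 13))^6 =(2 13 8 6 10 12 9)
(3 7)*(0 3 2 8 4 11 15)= (0 3 7 2 8 4 11 15)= [3, 1, 8, 7, 11, 5, 6, 2, 4, 9, 10, 15, 12, 13, 14, 0]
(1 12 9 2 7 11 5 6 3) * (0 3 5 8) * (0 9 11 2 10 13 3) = (1 12 11 8 9 10 13 3)(2 7)(5 6) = [0, 12, 7, 1, 4, 6, 5, 2, 9, 10, 13, 8, 11, 3]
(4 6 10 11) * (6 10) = [0, 1, 2, 3, 10, 5, 6, 7, 8, 9, 11, 4] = (4 10 11)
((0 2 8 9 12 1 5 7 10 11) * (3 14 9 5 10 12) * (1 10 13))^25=(0 2 8 5 7 12 10 11)(1 13)(3 14 9)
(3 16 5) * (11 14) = [0, 1, 2, 16, 4, 3, 6, 7, 8, 9, 10, 14, 12, 13, 11, 15, 5] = (3 16 5)(11 14)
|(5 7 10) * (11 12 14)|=3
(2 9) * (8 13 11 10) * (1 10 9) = [0, 10, 1, 3, 4, 5, 6, 7, 13, 2, 8, 9, 12, 11] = (1 10 8 13 11 9 2)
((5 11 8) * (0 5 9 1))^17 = (0 1 9 8 11 5)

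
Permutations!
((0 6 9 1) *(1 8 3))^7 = ((0 6 9 8 3 1))^7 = (0 6 9 8 3 1)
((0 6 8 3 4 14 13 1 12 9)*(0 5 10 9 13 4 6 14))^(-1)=((0 14 4)(1 12 13)(3 6 8)(5 10 9))^(-1)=(0 4 14)(1 13 12)(3 8 6)(5 9 10)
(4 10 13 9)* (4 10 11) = (4 11)(9 10 13) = [0, 1, 2, 3, 11, 5, 6, 7, 8, 10, 13, 4, 12, 9]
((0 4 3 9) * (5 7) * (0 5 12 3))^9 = ((0 4)(3 9 5 7 12))^9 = (0 4)(3 12 7 5 9)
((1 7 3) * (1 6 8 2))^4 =(1 8 3)(2 6 7)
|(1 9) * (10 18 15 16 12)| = 10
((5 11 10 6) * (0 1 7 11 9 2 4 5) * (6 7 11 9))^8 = (0 5 2 7 11)(1 6 4 9 10)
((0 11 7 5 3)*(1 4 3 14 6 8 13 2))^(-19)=((0 11 7 5 14 6 8 13 2 1 4 3))^(-19)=(0 6 4 5 2 11 8 3 14 1 7 13)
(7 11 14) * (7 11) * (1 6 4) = (1 6 4)(11 14) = [0, 6, 2, 3, 1, 5, 4, 7, 8, 9, 10, 14, 12, 13, 11]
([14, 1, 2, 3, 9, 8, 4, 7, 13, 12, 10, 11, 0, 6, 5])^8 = (0 12 9 4 6 13 8 5 14)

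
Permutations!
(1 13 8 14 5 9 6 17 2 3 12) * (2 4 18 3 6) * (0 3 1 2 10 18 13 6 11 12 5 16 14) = (0 3 5 9 10 18 1 6 17 4 13 8)(2 11 12)(14 16) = [3, 6, 11, 5, 13, 9, 17, 7, 0, 10, 18, 12, 2, 8, 16, 15, 14, 4, 1]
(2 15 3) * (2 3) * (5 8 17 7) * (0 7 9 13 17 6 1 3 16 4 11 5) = [7, 3, 15, 16, 11, 8, 1, 0, 6, 13, 10, 5, 12, 17, 14, 2, 4, 9] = (0 7)(1 3 16 4 11 5 8 6)(2 15)(9 13 17)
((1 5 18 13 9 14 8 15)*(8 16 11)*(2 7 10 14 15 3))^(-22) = (1 18 9)(2 10 16 8)(3 7 14 11)(5 13 15)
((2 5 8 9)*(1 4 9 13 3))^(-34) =(1 13 5 9)(2 4 3 8)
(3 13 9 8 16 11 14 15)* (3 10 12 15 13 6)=(3 6)(8 16 11 14 13 9)(10 12 15)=[0, 1, 2, 6, 4, 5, 3, 7, 16, 8, 12, 14, 15, 9, 13, 10, 11]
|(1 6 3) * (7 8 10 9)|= |(1 6 3)(7 8 10 9)|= 12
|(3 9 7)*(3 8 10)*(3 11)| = |(3 9 7 8 10 11)| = 6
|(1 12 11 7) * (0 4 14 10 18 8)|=12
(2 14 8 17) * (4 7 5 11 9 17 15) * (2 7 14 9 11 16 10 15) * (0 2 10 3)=(0 2 9 17 7 5 16 3)(4 14 8 10 15)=[2, 1, 9, 0, 14, 16, 6, 5, 10, 17, 15, 11, 12, 13, 8, 4, 3, 7]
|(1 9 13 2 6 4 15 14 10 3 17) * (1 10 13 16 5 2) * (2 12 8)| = 12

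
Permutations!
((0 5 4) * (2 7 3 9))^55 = ((0 5 4)(2 7 3 9))^55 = (0 5 4)(2 9 3 7)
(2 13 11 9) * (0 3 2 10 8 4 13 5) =[3, 1, 5, 2, 13, 0, 6, 7, 4, 10, 8, 9, 12, 11] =(0 3 2 5)(4 13 11 9 10 8)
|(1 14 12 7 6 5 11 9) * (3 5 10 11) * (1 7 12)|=10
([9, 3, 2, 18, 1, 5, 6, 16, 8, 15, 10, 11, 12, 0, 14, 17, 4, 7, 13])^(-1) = [13, 4, 2, 1, 16, 5, 6, 17, 8, 0, 10, 11, 12, 18, 14, 9, 7, 15, 3]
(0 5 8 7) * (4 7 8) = (8)(0 5 4 7) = [5, 1, 2, 3, 7, 4, 6, 0, 8]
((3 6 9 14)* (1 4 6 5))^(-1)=(1 5 3 14 9 6 4)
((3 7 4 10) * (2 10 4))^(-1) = (2 7 3 10)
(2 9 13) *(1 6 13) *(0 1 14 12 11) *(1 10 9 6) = (0 10 9 14 12 11)(2 6 13) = [10, 1, 6, 3, 4, 5, 13, 7, 8, 14, 9, 0, 11, 2, 12]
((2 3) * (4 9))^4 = ((2 3)(4 9))^4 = (9)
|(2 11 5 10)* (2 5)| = 2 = |(2 11)(5 10)|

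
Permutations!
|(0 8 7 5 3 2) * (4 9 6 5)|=9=|(0 8 7 4 9 6 5 3 2)|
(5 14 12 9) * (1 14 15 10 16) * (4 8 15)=[0, 14, 2, 3, 8, 4, 6, 7, 15, 5, 16, 11, 9, 13, 12, 10, 1]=(1 14 12 9 5 4 8 15 10 16)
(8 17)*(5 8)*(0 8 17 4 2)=(0 8 4 2)(5 17)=[8, 1, 0, 3, 2, 17, 6, 7, 4, 9, 10, 11, 12, 13, 14, 15, 16, 5]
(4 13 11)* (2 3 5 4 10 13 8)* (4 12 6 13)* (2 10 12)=(2 3 5)(4 8 10)(6 13 11 12)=[0, 1, 3, 5, 8, 2, 13, 7, 10, 9, 4, 12, 6, 11]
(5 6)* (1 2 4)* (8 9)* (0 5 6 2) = (0 5 2 4 1)(8 9) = [5, 0, 4, 3, 1, 2, 6, 7, 9, 8]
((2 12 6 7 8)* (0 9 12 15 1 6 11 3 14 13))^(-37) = (0 14 11 9 13 3 12)(1 15 2 8 7 6)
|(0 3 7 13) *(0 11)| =5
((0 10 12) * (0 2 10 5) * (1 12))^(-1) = ((0 5)(1 12 2 10))^(-1) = (0 5)(1 10 2 12)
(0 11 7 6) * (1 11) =(0 1 11 7 6) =[1, 11, 2, 3, 4, 5, 0, 6, 8, 9, 10, 7]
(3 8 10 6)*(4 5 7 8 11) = (3 11 4 5 7 8 10 6) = [0, 1, 2, 11, 5, 7, 3, 8, 10, 9, 6, 4]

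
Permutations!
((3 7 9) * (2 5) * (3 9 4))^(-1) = (9)(2 5)(3 4 7)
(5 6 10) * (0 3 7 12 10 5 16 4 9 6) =(0 3 7 12 10 16 4 9 6 5) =[3, 1, 2, 7, 9, 0, 5, 12, 8, 6, 16, 11, 10, 13, 14, 15, 4]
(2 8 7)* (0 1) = (0 1)(2 8 7) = [1, 0, 8, 3, 4, 5, 6, 2, 7]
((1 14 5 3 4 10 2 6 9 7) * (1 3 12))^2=(1 5)(2 9 3 10 6 7 4)(12 14)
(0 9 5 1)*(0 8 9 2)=(0 2)(1 8 9 5)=[2, 8, 0, 3, 4, 1, 6, 7, 9, 5]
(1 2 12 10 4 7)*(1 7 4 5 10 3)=(1 2 12 3)(5 10)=[0, 2, 12, 1, 4, 10, 6, 7, 8, 9, 5, 11, 3]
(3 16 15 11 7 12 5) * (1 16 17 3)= (1 16 15 11 7 12 5)(3 17)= [0, 16, 2, 17, 4, 1, 6, 12, 8, 9, 10, 7, 5, 13, 14, 11, 15, 3]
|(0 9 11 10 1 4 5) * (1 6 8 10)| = |(0 9 11 1 4 5)(6 8 10)| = 6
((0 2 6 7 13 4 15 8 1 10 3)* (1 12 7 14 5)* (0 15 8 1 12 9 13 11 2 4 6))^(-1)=(0 2 11 7 12 5 14 6 13 9 8 4)(1 15 3 10)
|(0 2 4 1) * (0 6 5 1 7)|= |(0 2 4 7)(1 6 5)|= 12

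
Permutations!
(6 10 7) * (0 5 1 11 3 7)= (0 5 1 11 3 7 6 10)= [5, 11, 2, 7, 4, 1, 10, 6, 8, 9, 0, 3]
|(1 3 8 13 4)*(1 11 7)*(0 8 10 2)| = 10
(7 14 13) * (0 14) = (0 14 13 7) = [14, 1, 2, 3, 4, 5, 6, 0, 8, 9, 10, 11, 12, 7, 13]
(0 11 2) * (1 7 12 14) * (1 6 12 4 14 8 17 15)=(0 11 2)(1 7 4 14 6 12 8 17 15)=[11, 7, 0, 3, 14, 5, 12, 4, 17, 9, 10, 2, 8, 13, 6, 1, 16, 15]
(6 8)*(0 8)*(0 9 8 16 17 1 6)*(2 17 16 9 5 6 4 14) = (0 9 8)(1 4 14 2 17)(5 6) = [9, 4, 17, 3, 14, 6, 5, 7, 0, 8, 10, 11, 12, 13, 2, 15, 16, 1]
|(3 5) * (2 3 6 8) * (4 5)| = |(2 3 4 5 6 8)| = 6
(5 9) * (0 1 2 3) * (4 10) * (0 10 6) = (0 1 2 3 10 4 6)(5 9) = [1, 2, 3, 10, 6, 9, 0, 7, 8, 5, 4]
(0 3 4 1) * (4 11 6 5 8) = (0 3 11 6 5 8 4 1) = [3, 0, 2, 11, 1, 8, 5, 7, 4, 9, 10, 6]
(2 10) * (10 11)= (2 11 10)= [0, 1, 11, 3, 4, 5, 6, 7, 8, 9, 2, 10]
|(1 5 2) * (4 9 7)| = 3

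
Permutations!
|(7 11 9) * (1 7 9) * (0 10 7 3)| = |(0 10 7 11 1 3)| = 6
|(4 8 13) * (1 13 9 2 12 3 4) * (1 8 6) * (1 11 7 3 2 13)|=|(2 12)(3 4 6 11 7)(8 9 13)|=30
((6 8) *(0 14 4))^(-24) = (14) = ((0 14 4)(6 8))^(-24)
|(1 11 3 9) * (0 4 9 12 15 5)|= 9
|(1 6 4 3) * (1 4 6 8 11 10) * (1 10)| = |(1 8 11)(3 4)| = 6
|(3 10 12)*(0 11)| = |(0 11)(3 10 12)| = 6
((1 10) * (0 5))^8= ((0 5)(1 10))^8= (10)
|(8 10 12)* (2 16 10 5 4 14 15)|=|(2 16 10 12 8 5 4 14 15)|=9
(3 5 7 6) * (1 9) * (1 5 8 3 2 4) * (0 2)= (0 2 4 1 9 5 7 6)(3 8)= [2, 9, 4, 8, 1, 7, 0, 6, 3, 5]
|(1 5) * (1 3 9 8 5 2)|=|(1 2)(3 9 8 5)|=4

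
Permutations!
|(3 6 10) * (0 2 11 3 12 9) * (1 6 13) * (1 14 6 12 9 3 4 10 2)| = 12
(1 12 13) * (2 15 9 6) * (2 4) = [0, 12, 15, 3, 2, 5, 4, 7, 8, 6, 10, 11, 13, 1, 14, 9] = (1 12 13)(2 15 9 6 4)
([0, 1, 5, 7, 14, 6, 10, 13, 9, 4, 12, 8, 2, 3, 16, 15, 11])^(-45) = (4 11)(8 14)(9 16)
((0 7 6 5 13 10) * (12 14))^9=((0 7 6 5 13 10)(12 14))^9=(0 5)(6 10)(7 13)(12 14)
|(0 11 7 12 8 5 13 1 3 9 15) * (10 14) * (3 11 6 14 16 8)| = 15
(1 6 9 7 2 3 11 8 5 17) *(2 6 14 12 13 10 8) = [0, 14, 3, 11, 4, 17, 9, 6, 5, 7, 8, 2, 13, 10, 12, 15, 16, 1] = (1 14 12 13 10 8 5 17)(2 3 11)(6 9 7)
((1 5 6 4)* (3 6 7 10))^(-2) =((1 5 7 10 3 6 4))^(-2) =(1 6 10 5 4 3 7)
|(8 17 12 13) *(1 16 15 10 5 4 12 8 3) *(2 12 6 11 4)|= 18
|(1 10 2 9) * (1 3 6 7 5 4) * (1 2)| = |(1 10)(2 9 3 6 7 5 4)| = 14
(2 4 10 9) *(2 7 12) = [0, 1, 4, 3, 10, 5, 6, 12, 8, 7, 9, 11, 2] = (2 4 10 9 7 12)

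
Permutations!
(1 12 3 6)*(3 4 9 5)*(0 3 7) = (0 3 6 1 12 4 9 5 7) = [3, 12, 2, 6, 9, 7, 1, 0, 8, 5, 10, 11, 4]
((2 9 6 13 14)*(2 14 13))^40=((14)(2 9 6))^40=(14)(2 9 6)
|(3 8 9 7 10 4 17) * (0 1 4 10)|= |(0 1 4 17 3 8 9 7)|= 8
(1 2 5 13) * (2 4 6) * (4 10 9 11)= (1 10 9 11 4 6 2 5 13)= [0, 10, 5, 3, 6, 13, 2, 7, 8, 11, 9, 4, 12, 1]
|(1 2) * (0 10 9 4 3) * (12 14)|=|(0 10 9 4 3)(1 2)(12 14)|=10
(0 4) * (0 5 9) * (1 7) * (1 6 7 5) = (0 4 1 5 9)(6 7) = [4, 5, 2, 3, 1, 9, 7, 6, 8, 0]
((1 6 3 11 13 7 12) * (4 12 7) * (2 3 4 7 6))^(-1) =(1 12 4 6 7 13 11 3 2) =((1 2 3 11 13 7 6 4 12))^(-1)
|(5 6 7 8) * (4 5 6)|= |(4 5)(6 7 8)|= 6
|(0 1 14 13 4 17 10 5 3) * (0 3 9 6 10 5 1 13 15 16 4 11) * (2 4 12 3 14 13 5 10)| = 55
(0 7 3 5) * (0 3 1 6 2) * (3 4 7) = [3, 6, 0, 5, 7, 4, 2, 1] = (0 3 5 4 7 1 6 2)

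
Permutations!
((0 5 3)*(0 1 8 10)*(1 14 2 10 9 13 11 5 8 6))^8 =(0 2 3 11 9)(5 13 8 10 14)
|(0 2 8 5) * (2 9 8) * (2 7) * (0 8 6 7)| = |(0 9 6 7 2)(5 8)| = 10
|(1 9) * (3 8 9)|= |(1 3 8 9)|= 4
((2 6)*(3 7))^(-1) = ((2 6)(3 7))^(-1) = (2 6)(3 7)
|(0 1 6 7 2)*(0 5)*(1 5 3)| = 10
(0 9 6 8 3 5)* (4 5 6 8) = (0 9 8 3 6 4 5) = [9, 1, 2, 6, 5, 0, 4, 7, 3, 8]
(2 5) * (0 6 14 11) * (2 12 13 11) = (0 6 14 2 5 12 13 11) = [6, 1, 5, 3, 4, 12, 14, 7, 8, 9, 10, 0, 13, 11, 2]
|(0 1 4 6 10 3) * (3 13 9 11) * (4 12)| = 10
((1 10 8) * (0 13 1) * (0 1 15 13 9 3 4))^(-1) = (0 4 3 9)(1 8 10)(13 15)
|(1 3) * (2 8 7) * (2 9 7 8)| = 2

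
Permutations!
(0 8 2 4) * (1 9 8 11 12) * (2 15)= (0 11 12 1 9 8 15 2 4)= [11, 9, 4, 3, 0, 5, 6, 7, 15, 8, 10, 12, 1, 13, 14, 2]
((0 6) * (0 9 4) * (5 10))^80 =((0 6 9 4)(5 10))^80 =(10)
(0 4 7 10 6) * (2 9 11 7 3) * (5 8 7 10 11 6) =(0 4 3 2 9 6)(5 8 7 11 10) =[4, 1, 9, 2, 3, 8, 0, 11, 7, 6, 5, 10]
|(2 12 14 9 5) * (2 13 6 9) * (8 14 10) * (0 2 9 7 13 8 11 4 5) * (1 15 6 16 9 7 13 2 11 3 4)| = |(0 11 1 15 6 13 16 9)(2 12 10 3 4 5 8 14 7)| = 72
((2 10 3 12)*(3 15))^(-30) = (15)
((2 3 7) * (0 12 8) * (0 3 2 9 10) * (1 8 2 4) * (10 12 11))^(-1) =(0 10 11)(1 4 2 12 9 7 3 8)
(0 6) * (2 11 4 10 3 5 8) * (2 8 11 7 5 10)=(0 6)(2 7 5 11 4)(3 10)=[6, 1, 7, 10, 2, 11, 0, 5, 8, 9, 3, 4]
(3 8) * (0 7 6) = (0 7 6)(3 8) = [7, 1, 2, 8, 4, 5, 0, 6, 3]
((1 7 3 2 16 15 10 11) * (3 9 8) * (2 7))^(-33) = (1 15)(2 10)(3 8 9 7)(11 16)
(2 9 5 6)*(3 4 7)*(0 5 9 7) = (9)(0 5 6 2 7 3 4) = [5, 1, 7, 4, 0, 6, 2, 3, 8, 9]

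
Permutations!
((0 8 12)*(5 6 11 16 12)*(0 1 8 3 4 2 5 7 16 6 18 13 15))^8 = (18)(1 16 8 12 7) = ((0 3 4 2 5 18 13 15)(1 8 7 16 12)(6 11))^8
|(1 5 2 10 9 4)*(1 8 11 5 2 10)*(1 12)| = |(1 2 12)(4 8 11 5 10 9)| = 6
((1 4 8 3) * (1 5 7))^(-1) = ((1 4 8 3 5 7))^(-1) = (1 7 5 3 8 4)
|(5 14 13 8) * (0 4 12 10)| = |(0 4 12 10)(5 14 13 8)| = 4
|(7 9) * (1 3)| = 2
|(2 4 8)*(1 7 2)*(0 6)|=10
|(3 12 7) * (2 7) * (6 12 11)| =|(2 7 3 11 6 12)| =6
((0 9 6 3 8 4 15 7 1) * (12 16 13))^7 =(0 7 4 3 9 1 15 8 6)(12 16 13) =((0 9 6 3 8 4 15 7 1)(12 16 13))^7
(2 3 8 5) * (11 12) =(2 3 8 5)(11 12) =[0, 1, 3, 8, 4, 2, 6, 7, 5, 9, 10, 12, 11]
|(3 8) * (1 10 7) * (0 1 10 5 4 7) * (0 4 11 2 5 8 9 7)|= 24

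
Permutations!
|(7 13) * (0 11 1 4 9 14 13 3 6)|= 10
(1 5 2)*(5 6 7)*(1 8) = (1 6 7 5 2 8) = [0, 6, 8, 3, 4, 2, 7, 5, 1]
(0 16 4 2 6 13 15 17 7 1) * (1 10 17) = (0 16 4 2 6 13 15 1)(7 10 17) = [16, 0, 6, 3, 2, 5, 13, 10, 8, 9, 17, 11, 12, 15, 14, 1, 4, 7]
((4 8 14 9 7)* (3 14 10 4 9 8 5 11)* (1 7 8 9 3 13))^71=((1 7 3 14 9 8 10 4 5 11 13))^71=(1 8 13 9 11 14 5 3 4 7 10)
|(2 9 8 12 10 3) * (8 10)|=|(2 9 10 3)(8 12)|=4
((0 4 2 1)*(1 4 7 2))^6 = (0 7 2 4 1) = ((0 7 2 4 1))^6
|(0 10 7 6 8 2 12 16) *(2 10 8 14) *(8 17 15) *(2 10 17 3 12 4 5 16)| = |(0 3 12 2 4 5 16)(6 14 10 7)(8 17 15)| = 84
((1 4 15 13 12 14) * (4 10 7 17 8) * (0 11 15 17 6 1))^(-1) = (0 14 12 13 15 11)(1 6 7 10)(4 8 17)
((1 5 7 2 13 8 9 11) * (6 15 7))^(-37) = (1 15 13 11 6 2 9 5 7 8) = ((1 5 6 15 7 2 13 8 9 11))^(-37)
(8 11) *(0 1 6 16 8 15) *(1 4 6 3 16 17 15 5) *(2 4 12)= [12, 3, 4, 16, 6, 1, 17, 7, 11, 9, 10, 5, 2, 13, 14, 0, 8, 15]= (0 12 2 4 6 17 15)(1 3 16 8 11 5)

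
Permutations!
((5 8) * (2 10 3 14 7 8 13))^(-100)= ((2 10 3 14 7 8 5 13))^(-100)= (2 7)(3 5)(8 10)(13 14)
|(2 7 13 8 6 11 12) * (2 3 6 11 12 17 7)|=15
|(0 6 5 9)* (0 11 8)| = 6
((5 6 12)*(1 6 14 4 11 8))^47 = (1 8 11 4 14 5 12 6)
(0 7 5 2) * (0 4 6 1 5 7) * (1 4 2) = (7)(1 5)(4 6) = [0, 5, 2, 3, 6, 1, 4, 7]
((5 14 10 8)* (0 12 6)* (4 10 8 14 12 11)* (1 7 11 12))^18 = (1 11 10 8)(4 14 5 7)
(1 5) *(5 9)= (1 9 5)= [0, 9, 2, 3, 4, 1, 6, 7, 8, 5]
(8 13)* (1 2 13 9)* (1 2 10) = (1 10)(2 13 8 9) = [0, 10, 13, 3, 4, 5, 6, 7, 9, 2, 1, 11, 12, 8]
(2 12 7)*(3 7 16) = (2 12 16 3 7) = [0, 1, 12, 7, 4, 5, 6, 2, 8, 9, 10, 11, 16, 13, 14, 15, 3]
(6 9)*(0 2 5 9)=(0 2 5 9 6)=[2, 1, 5, 3, 4, 9, 0, 7, 8, 6]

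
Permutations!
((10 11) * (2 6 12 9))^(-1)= (2 9 12 6)(10 11)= ((2 6 12 9)(10 11))^(-1)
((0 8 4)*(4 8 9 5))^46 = ((0 9 5 4))^46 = (0 5)(4 9)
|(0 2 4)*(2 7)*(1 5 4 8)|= 7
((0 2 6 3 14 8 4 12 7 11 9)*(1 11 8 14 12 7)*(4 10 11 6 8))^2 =(14)(0 8 11)(1 3)(2 10 9)(6 12)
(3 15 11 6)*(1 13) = (1 13)(3 15 11 6) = [0, 13, 2, 15, 4, 5, 3, 7, 8, 9, 10, 6, 12, 1, 14, 11]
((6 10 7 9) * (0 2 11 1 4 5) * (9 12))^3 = ((0 2 11 1 4 5)(6 10 7 12 9))^3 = (0 1)(2 4)(5 11)(6 12 10 9 7)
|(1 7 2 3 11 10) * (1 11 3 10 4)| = |(1 7 2 10 11 4)| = 6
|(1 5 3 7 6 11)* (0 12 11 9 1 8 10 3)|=11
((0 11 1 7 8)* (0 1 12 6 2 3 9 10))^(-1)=((0 11 12 6 2 3 9 10)(1 7 8))^(-1)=(0 10 9 3 2 6 12 11)(1 8 7)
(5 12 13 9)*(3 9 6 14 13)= (3 9 5 12)(6 14 13)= [0, 1, 2, 9, 4, 12, 14, 7, 8, 5, 10, 11, 3, 6, 13]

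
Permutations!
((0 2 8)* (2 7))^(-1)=(0 8 2 7)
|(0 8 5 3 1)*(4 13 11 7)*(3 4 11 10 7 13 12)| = |(0 8 5 4 12 3 1)(7 11 13 10)| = 28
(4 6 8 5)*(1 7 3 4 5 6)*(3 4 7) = (1 3 7 4)(6 8) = [0, 3, 2, 7, 1, 5, 8, 4, 6]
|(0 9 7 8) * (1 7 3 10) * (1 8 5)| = 15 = |(0 9 3 10 8)(1 7 5)|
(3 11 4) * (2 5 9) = (2 5 9)(3 11 4) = [0, 1, 5, 11, 3, 9, 6, 7, 8, 2, 10, 4]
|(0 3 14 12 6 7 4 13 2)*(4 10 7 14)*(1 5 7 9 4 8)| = 33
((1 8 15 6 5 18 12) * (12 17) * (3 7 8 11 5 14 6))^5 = (1 12 17 18 5 11)(3 7 8 15)(6 14)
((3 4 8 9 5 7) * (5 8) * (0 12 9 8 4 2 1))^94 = (0 5 1 4 2 9 3 12 7)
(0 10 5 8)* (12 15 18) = (0 10 5 8)(12 15 18) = [10, 1, 2, 3, 4, 8, 6, 7, 0, 9, 5, 11, 15, 13, 14, 18, 16, 17, 12]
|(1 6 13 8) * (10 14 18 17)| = |(1 6 13 8)(10 14 18 17)| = 4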